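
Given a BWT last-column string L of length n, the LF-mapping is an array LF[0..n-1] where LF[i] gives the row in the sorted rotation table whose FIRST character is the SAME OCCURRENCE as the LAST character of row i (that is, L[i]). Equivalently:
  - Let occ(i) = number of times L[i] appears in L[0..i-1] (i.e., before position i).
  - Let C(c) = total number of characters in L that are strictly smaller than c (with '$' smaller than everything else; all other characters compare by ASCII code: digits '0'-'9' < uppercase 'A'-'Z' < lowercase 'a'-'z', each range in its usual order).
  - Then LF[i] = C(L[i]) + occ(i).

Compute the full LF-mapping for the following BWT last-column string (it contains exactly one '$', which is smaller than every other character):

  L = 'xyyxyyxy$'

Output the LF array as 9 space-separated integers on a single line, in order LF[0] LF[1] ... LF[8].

Answer: 1 4 5 2 6 7 3 8 0

Derivation:
Char counts: '$':1, 'x':3, 'y':5
C (first-col start): C('$')=0, C('x')=1, C('y')=4
L[0]='x': occ=0, LF[0]=C('x')+0=1+0=1
L[1]='y': occ=0, LF[1]=C('y')+0=4+0=4
L[2]='y': occ=1, LF[2]=C('y')+1=4+1=5
L[3]='x': occ=1, LF[3]=C('x')+1=1+1=2
L[4]='y': occ=2, LF[4]=C('y')+2=4+2=6
L[5]='y': occ=3, LF[5]=C('y')+3=4+3=7
L[6]='x': occ=2, LF[6]=C('x')+2=1+2=3
L[7]='y': occ=4, LF[7]=C('y')+4=4+4=8
L[8]='$': occ=0, LF[8]=C('$')+0=0+0=0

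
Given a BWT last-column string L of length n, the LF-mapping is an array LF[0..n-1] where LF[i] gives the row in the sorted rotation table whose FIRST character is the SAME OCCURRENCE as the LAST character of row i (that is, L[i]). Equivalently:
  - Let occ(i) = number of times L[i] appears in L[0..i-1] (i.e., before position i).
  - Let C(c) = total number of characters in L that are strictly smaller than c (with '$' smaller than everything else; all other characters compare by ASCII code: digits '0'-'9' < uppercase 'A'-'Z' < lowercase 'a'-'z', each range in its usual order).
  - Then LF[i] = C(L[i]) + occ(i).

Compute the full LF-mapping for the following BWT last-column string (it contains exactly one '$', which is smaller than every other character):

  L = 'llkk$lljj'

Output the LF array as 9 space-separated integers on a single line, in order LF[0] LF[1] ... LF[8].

Answer: 5 6 3 4 0 7 8 1 2

Derivation:
Char counts: '$':1, 'j':2, 'k':2, 'l':4
C (first-col start): C('$')=0, C('j')=1, C('k')=3, C('l')=5
L[0]='l': occ=0, LF[0]=C('l')+0=5+0=5
L[1]='l': occ=1, LF[1]=C('l')+1=5+1=6
L[2]='k': occ=0, LF[2]=C('k')+0=3+0=3
L[3]='k': occ=1, LF[3]=C('k')+1=3+1=4
L[4]='$': occ=0, LF[4]=C('$')+0=0+0=0
L[5]='l': occ=2, LF[5]=C('l')+2=5+2=7
L[6]='l': occ=3, LF[6]=C('l')+3=5+3=8
L[7]='j': occ=0, LF[7]=C('j')+0=1+0=1
L[8]='j': occ=1, LF[8]=C('j')+1=1+1=2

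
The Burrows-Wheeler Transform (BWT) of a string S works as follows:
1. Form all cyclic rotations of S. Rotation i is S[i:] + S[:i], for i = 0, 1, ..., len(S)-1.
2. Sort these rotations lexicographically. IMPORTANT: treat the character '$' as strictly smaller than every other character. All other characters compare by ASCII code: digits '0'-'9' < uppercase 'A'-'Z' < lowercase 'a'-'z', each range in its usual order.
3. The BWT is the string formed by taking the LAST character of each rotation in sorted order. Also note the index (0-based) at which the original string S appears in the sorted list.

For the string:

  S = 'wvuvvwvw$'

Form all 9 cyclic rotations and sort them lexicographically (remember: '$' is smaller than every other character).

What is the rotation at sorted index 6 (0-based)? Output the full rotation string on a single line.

All 9 rotations (rotation i = S[i:]+S[:i]):
  rot[0] = wvuvvwvw$
  rot[1] = vuvvwvw$w
  rot[2] = uvvwvw$wv
  rot[3] = vvwvw$wvu
  rot[4] = vwvw$wvuv
  rot[5] = wvw$wvuvv
  rot[6] = vw$wvuvvw
  rot[7] = w$wvuvvwv
  rot[8] = $wvuvvwvw
Sorted (with $ < everything):
  sorted[0] = $wvuvvwvw
  sorted[1] = uvvwvw$wv
  sorted[2] = vuvvwvw$w
  sorted[3] = vvwvw$wvu
  sorted[4] = vw$wvuvvw
  sorted[5] = vwvw$wvuv
  sorted[6] = w$wvuvvwv
  sorted[7] = wvuvvwvw$
  sorted[8] = wvw$wvuvv
sorted[6] = w$wvuvvwv

Answer: w$wvuvvwv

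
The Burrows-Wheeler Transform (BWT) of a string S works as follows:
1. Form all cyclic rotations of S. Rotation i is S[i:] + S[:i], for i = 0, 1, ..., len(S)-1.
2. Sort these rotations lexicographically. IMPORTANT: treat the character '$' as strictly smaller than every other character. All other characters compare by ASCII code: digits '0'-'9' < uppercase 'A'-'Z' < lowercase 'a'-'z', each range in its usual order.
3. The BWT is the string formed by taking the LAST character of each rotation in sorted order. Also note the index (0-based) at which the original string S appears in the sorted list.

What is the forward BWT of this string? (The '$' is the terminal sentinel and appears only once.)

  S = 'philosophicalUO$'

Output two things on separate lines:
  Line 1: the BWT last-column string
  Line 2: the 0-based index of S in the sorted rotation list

Answer: OUlcipphhaislo$o
14

Derivation:
All 16 rotations (rotation i = S[i:]+S[:i]):
  rot[0] = philosophicalUO$
  rot[1] = hilosophicalUO$p
  rot[2] = ilosophicalUO$ph
  rot[3] = losophicalUO$phi
  rot[4] = osophicalUO$phil
  rot[5] = sophicalUO$philo
  rot[6] = ophicalUO$philos
  rot[7] = phicalUO$philoso
  rot[8] = hicalUO$philosop
  rot[9] = icalUO$philosoph
  rot[10] = calUO$philosophi
  rot[11] = alUO$philosophic
  rot[12] = lUO$philosophica
  rot[13] = UO$philosophical
  rot[14] = O$philosophicalU
  rot[15] = $philosophicalUO
Sorted (with $ < everything):
  sorted[0] = $philosophicalUO  (last char: 'O')
  sorted[1] = O$philosophicalU  (last char: 'U')
  sorted[2] = UO$philosophical  (last char: 'l')
  sorted[3] = alUO$philosophic  (last char: 'c')
  sorted[4] = calUO$philosophi  (last char: 'i')
  sorted[5] = hicalUO$philosop  (last char: 'p')
  sorted[6] = hilosophicalUO$p  (last char: 'p')
  sorted[7] = icalUO$philosoph  (last char: 'h')
  sorted[8] = ilosophicalUO$ph  (last char: 'h')
  sorted[9] = lUO$philosophica  (last char: 'a')
  sorted[10] = losophicalUO$phi  (last char: 'i')
  sorted[11] = ophicalUO$philos  (last char: 's')
  sorted[12] = osophicalUO$phil  (last char: 'l')
  sorted[13] = phicalUO$philoso  (last char: 'o')
  sorted[14] = philosophicalUO$  (last char: '$')
  sorted[15] = sophicalUO$philo  (last char: 'o')
Last column: OUlcipphhaislo$o
Original string S is at sorted index 14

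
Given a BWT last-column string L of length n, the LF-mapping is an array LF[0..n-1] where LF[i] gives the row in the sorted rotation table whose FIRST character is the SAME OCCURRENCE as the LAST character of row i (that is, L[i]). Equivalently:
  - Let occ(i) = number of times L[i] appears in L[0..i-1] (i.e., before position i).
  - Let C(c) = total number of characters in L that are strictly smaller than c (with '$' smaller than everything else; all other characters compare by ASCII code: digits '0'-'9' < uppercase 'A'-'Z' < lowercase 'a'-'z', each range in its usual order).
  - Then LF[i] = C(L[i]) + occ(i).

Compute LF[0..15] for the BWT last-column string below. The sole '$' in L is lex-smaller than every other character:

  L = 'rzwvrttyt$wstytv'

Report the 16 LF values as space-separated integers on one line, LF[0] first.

Char counts: '$':1, 'r':2, 's':1, 't':5, 'v':2, 'w':2, 'y':2, 'z':1
C (first-col start): C('$')=0, C('r')=1, C('s')=3, C('t')=4, C('v')=9, C('w')=11, C('y')=13, C('z')=15
L[0]='r': occ=0, LF[0]=C('r')+0=1+0=1
L[1]='z': occ=0, LF[1]=C('z')+0=15+0=15
L[2]='w': occ=0, LF[2]=C('w')+0=11+0=11
L[3]='v': occ=0, LF[3]=C('v')+0=9+0=9
L[4]='r': occ=1, LF[4]=C('r')+1=1+1=2
L[5]='t': occ=0, LF[5]=C('t')+0=4+0=4
L[6]='t': occ=1, LF[6]=C('t')+1=4+1=5
L[7]='y': occ=0, LF[7]=C('y')+0=13+0=13
L[8]='t': occ=2, LF[8]=C('t')+2=4+2=6
L[9]='$': occ=0, LF[9]=C('$')+0=0+0=0
L[10]='w': occ=1, LF[10]=C('w')+1=11+1=12
L[11]='s': occ=0, LF[11]=C('s')+0=3+0=3
L[12]='t': occ=3, LF[12]=C('t')+3=4+3=7
L[13]='y': occ=1, LF[13]=C('y')+1=13+1=14
L[14]='t': occ=4, LF[14]=C('t')+4=4+4=8
L[15]='v': occ=1, LF[15]=C('v')+1=9+1=10

Answer: 1 15 11 9 2 4 5 13 6 0 12 3 7 14 8 10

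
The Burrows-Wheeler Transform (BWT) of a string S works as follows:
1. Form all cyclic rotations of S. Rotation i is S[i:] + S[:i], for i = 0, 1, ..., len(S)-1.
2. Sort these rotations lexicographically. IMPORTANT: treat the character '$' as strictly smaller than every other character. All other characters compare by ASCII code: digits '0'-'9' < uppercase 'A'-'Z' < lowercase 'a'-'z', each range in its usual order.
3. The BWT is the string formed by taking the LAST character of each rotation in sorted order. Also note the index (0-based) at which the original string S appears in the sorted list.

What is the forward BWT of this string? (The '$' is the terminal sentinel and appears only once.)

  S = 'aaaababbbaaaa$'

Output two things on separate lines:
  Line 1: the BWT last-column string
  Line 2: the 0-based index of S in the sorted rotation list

Answer: aaaab$aaabbaba
5

Derivation:
All 14 rotations (rotation i = S[i:]+S[:i]):
  rot[0] = aaaababbbaaaa$
  rot[1] = aaababbbaaaa$a
  rot[2] = aababbbaaaa$aa
  rot[3] = ababbbaaaa$aaa
  rot[4] = babbbaaaa$aaaa
  rot[5] = abbbaaaa$aaaab
  rot[6] = bbbaaaa$aaaaba
  rot[7] = bbaaaa$aaaabab
  rot[8] = baaaa$aaaababb
  rot[9] = aaaa$aaaababbb
  rot[10] = aaa$aaaababbba
  rot[11] = aa$aaaababbbaa
  rot[12] = a$aaaababbbaaa
  rot[13] = $aaaababbbaaaa
Sorted (with $ < everything):
  sorted[0] = $aaaababbbaaaa  (last char: 'a')
  sorted[1] = a$aaaababbbaaa  (last char: 'a')
  sorted[2] = aa$aaaababbbaa  (last char: 'a')
  sorted[3] = aaa$aaaababbba  (last char: 'a')
  sorted[4] = aaaa$aaaababbb  (last char: 'b')
  sorted[5] = aaaababbbaaaa$  (last char: '$')
  sorted[6] = aaababbbaaaa$a  (last char: 'a')
  sorted[7] = aababbbaaaa$aa  (last char: 'a')
  sorted[8] = ababbbaaaa$aaa  (last char: 'a')
  sorted[9] = abbbaaaa$aaaab  (last char: 'b')
  sorted[10] = baaaa$aaaababb  (last char: 'b')
  sorted[11] = babbbaaaa$aaaa  (last char: 'a')
  sorted[12] = bbaaaa$aaaabab  (last char: 'b')
  sorted[13] = bbbaaaa$aaaaba  (last char: 'a')
Last column: aaaab$aaabbaba
Original string S is at sorted index 5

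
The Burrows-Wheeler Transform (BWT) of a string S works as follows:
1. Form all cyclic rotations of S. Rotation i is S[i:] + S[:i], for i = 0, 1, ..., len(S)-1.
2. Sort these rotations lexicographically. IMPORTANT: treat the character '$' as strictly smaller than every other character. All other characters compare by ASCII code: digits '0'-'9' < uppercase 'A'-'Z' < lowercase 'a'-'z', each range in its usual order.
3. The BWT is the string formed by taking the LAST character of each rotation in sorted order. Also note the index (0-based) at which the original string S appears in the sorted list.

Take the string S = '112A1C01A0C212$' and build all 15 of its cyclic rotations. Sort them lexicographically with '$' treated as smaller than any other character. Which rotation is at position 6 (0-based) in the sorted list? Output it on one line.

Answer: 1A0C212$112A1C0

Derivation:
All 15 rotations (rotation i = S[i:]+S[:i]):
  rot[0] = 112A1C01A0C212$
  rot[1] = 12A1C01A0C212$1
  rot[2] = 2A1C01A0C212$11
  rot[3] = A1C01A0C212$112
  rot[4] = 1C01A0C212$112A
  rot[5] = C01A0C212$112A1
  rot[6] = 01A0C212$112A1C
  rot[7] = 1A0C212$112A1C0
  rot[8] = A0C212$112A1C01
  rot[9] = 0C212$112A1C01A
  rot[10] = C212$112A1C01A0
  rot[11] = 212$112A1C01A0C
  rot[12] = 12$112A1C01A0C2
  rot[13] = 2$112A1C01A0C21
  rot[14] = $112A1C01A0C212
Sorted (with $ < everything):
  sorted[0] = $112A1C01A0C212
  sorted[1] = 01A0C212$112A1C
  sorted[2] = 0C212$112A1C01A
  sorted[3] = 112A1C01A0C212$
  sorted[4] = 12$112A1C01A0C2
  sorted[5] = 12A1C01A0C212$1
  sorted[6] = 1A0C212$112A1C0
  sorted[7] = 1C01A0C212$112A
  sorted[8] = 2$112A1C01A0C21
  sorted[9] = 212$112A1C01A0C
  sorted[10] = 2A1C01A0C212$11
  sorted[11] = A0C212$112A1C01
  sorted[12] = A1C01A0C212$112
  sorted[13] = C01A0C212$112A1
  sorted[14] = C212$112A1C01A0
sorted[6] = 1A0C212$112A1C0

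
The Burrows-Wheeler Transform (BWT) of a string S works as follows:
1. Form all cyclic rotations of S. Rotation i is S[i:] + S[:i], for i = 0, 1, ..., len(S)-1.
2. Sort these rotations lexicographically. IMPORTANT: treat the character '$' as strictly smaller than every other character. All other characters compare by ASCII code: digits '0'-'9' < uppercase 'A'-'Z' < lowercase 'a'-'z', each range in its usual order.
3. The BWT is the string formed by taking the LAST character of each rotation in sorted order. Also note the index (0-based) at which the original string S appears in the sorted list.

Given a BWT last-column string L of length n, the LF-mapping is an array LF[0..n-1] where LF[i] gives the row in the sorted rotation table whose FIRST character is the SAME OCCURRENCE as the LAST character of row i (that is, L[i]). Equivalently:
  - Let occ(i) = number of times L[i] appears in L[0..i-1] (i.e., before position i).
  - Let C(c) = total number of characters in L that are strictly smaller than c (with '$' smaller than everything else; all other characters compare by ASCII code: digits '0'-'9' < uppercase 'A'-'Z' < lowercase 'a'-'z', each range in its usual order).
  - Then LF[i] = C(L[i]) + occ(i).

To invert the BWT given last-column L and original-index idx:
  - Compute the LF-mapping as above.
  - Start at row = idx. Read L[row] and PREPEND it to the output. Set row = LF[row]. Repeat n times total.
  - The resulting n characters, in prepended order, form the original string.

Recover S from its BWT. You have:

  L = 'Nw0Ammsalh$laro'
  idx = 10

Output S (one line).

LF mapping: 3 14 1 2 9 10 13 4 7 6 0 8 5 12 11
Walk LF starting at row 10, prepending L[row]:
  step 1: row=10, L[10]='$', prepend. Next row=LF[10]=0
  step 2: row=0, L[0]='N', prepend. Next row=LF[0]=3
  step 3: row=3, L[3]='A', prepend. Next row=LF[3]=2
  step 4: row=2, L[2]='0', prepend. Next row=LF[2]=1
  step 5: row=1, L[1]='w', prepend. Next row=LF[1]=14
  step 6: row=14, L[14]='o', prepend. Next row=LF[14]=11
  step 7: row=11, L[11]='l', prepend. Next row=LF[11]=8
  step 8: row=8, L[8]='l', prepend. Next row=LF[8]=7
  step 9: row=7, L[7]='a', prepend. Next row=LF[7]=4
  step 10: row=4, L[4]='m', prepend. Next row=LF[4]=9
  step 11: row=9, L[9]='h', prepend. Next row=LF[9]=6
  step 12: row=6, L[6]='s', prepend. Next row=LF[6]=13
  step 13: row=13, L[13]='r', prepend. Next row=LF[13]=12
  step 14: row=12, L[12]='a', prepend. Next row=LF[12]=5
  step 15: row=5, L[5]='m', prepend. Next row=LF[5]=10
Reversed output: marshmallow0AN$

Answer: marshmallow0AN$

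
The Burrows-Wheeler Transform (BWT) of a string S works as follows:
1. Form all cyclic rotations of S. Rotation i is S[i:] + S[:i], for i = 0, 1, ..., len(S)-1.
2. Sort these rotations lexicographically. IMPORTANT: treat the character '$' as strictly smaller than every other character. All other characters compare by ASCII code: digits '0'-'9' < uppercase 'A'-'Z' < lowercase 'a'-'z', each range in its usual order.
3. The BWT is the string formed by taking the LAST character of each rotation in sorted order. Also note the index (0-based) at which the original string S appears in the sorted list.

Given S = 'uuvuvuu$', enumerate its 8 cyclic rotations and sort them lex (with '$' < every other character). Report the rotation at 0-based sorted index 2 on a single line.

Answer: uu$uuvuv

Derivation:
All 8 rotations (rotation i = S[i:]+S[:i]):
  rot[0] = uuvuvuu$
  rot[1] = uvuvuu$u
  rot[2] = vuvuu$uu
  rot[3] = uvuu$uuv
  rot[4] = vuu$uuvu
  rot[5] = uu$uuvuv
  rot[6] = u$uuvuvu
  rot[7] = $uuvuvuu
Sorted (with $ < everything):
  sorted[0] = $uuvuvuu
  sorted[1] = u$uuvuvu
  sorted[2] = uu$uuvuv
  sorted[3] = uuvuvuu$
  sorted[4] = uvuu$uuv
  sorted[5] = uvuvuu$u
  sorted[6] = vuu$uuvu
  sorted[7] = vuvuu$uu
sorted[2] = uu$uuvuv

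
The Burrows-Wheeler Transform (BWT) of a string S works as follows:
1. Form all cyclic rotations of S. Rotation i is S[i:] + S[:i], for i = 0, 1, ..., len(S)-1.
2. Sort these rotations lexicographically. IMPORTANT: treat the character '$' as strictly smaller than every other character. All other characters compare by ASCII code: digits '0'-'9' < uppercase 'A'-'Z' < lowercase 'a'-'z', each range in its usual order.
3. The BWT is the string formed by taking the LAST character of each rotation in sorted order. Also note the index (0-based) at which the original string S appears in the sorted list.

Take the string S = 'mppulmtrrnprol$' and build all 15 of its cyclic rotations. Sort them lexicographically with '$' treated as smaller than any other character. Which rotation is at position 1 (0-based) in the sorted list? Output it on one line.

Answer: l$mppulmtrrnpro

Derivation:
All 15 rotations (rotation i = S[i:]+S[:i]):
  rot[0] = mppulmtrrnprol$
  rot[1] = ppulmtrrnprol$m
  rot[2] = pulmtrrnprol$mp
  rot[3] = ulmtrrnprol$mpp
  rot[4] = lmtrrnprol$mppu
  rot[5] = mtrrnprol$mppul
  rot[6] = trrnprol$mppulm
  rot[7] = rrnprol$mppulmt
  rot[8] = rnprol$mppulmtr
  rot[9] = nprol$mppulmtrr
  rot[10] = prol$mppulmtrrn
  rot[11] = rol$mppulmtrrnp
  rot[12] = ol$mppulmtrrnpr
  rot[13] = l$mppulmtrrnpro
  rot[14] = $mppulmtrrnprol
Sorted (with $ < everything):
  sorted[0] = $mppulmtrrnprol
  sorted[1] = l$mppulmtrrnpro
  sorted[2] = lmtrrnprol$mppu
  sorted[3] = mppulmtrrnprol$
  sorted[4] = mtrrnprol$mppul
  sorted[5] = nprol$mppulmtrr
  sorted[6] = ol$mppulmtrrnpr
  sorted[7] = ppulmtrrnprol$m
  sorted[8] = prol$mppulmtrrn
  sorted[9] = pulmtrrnprol$mp
  sorted[10] = rnprol$mppulmtr
  sorted[11] = rol$mppulmtrrnp
  sorted[12] = rrnprol$mppulmt
  sorted[13] = trrnprol$mppulm
  sorted[14] = ulmtrrnprol$mpp
sorted[1] = l$mppulmtrrnpro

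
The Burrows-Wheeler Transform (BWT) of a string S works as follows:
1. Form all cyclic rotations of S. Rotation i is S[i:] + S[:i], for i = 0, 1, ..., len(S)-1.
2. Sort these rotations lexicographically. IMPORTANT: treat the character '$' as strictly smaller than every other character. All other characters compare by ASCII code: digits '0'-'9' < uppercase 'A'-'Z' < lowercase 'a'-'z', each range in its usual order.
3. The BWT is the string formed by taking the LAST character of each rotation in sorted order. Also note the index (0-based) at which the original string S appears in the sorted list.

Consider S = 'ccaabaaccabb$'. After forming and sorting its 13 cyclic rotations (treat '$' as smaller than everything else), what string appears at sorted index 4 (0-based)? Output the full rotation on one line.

All 13 rotations (rotation i = S[i:]+S[:i]):
  rot[0] = ccaabaaccabb$
  rot[1] = caabaaccabb$c
  rot[2] = aabaaccabb$cc
  rot[3] = abaaccabb$cca
  rot[4] = baaccabb$ccaa
  rot[5] = aaccabb$ccaab
  rot[6] = accabb$ccaaba
  rot[7] = ccabb$ccaabaa
  rot[8] = cabb$ccaabaac
  rot[9] = abb$ccaabaacc
  rot[10] = bb$ccaabaacca
  rot[11] = b$ccaabaaccab
  rot[12] = $ccaabaaccabb
Sorted (with $ < everything):
  sorted[0] = $ccaabaaccabb
  sorted[1] = aabaaccabb$cc
  sorted[2] = aaccabb$ccaab
  sorted[3] = abaaccabb$cca
  sorted[4] = abb$ccaabaacc
  sorted[5] = accabb$ccaaba
  sorted[6] = b$ccaabaaccab
  sorted[7] = baaccabb$ccaa
  sorted[8] = bb$ccaabaacca
  sorted[9] = caabaaccabb$c
  sorted[10] = cabb$ccaabaac
  sorted[11] = ccaabaaccabb$
  sorted[12] = ccabb$ccaabaa
sorted[4] = abb$ccaabaacc

Answer: abb$ccaabaacc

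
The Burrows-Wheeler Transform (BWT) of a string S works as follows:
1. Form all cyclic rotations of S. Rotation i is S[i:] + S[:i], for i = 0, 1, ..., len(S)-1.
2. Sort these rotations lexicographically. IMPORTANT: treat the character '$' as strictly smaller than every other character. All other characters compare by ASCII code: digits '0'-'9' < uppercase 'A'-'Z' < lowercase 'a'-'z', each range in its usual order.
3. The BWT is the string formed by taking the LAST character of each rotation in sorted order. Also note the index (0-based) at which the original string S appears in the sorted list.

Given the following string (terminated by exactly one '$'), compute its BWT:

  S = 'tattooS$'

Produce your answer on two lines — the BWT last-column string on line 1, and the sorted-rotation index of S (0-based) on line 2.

Answer: Sotot$ta
5

Derivation:
All 8 rotations (rotation i = S[i:]+S[:i]):
  rot[0] = tattooS$
  rot[1] = attooS$t
  rot[2] = ttooS$ta
  rot[3] = tooS$tat
  rot[4] = ooS$tatt
  rot[5] = oS$tatto
  rot[6] = S$tattoo
  rot[7] = $tattooS
Sorted (with $ < everything):
  sorted[0] = $tattooS  (last char: 'S')
  sorted[1] = S$tattoo  (last char: 'o')
  sorted[2] = attooS$t  (last char: 't')
  sorted[3] = oS$tatto  (last char: 'o')
  sorted[4] = ooS$tatt  (last char: 't')
  sorted[5] = tattooS$  (last char: '$')
  sorted[6] = tooS$tat  (last char: 't')
  sorted[7] = ttooS$ta  (last char: 'a')
Last column: Sotot$ta
Original string S is at sorted index 5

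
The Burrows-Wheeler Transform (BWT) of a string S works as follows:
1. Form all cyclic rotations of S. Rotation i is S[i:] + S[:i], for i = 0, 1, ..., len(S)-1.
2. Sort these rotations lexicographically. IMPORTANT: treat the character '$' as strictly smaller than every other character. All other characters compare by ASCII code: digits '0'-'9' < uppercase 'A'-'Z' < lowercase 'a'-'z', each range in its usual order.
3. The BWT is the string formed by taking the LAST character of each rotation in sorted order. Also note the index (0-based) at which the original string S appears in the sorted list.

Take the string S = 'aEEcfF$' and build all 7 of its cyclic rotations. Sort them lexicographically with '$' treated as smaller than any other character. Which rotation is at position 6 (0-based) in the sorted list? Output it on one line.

Answer: fF$aEEc

Derivation:
All 7 rotations (rotation i = S[i:]+S[:i]):
  rot[0] = aEEcfF$
  rot[1] = EEcfF$a
  rot[2] = EcfF$aE
  rot[3] = cfF$aEE
  rot[4] = fF$aEEc
  rot[5] = F$aEEcf
  rot[6] = $aEEcfF
Sorted (with $ < everything):
  sorted[0] = $aEEcfF
  sorted[1] = EEcfF$a
  sorted[2] = EcfF$aE
  sorted[3] = F$aEEcf
  sorted[4] = aEEcfF$
  sorted[5] = cfF$aEE
  sorted[6] = fF$aEEc
sorted[6] = fF$aEEc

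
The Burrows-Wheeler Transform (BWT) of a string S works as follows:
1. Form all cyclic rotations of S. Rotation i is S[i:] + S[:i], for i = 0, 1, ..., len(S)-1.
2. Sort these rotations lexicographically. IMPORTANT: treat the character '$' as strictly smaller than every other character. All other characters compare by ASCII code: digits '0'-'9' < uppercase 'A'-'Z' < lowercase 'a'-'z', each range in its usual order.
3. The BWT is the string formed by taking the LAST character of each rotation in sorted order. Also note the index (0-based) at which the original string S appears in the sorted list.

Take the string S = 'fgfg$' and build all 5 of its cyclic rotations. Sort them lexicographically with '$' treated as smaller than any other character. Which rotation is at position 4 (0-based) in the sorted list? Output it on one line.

Answer: gfg$f

Derivation:
All 5 rotations (rotation i = S[i:]+S[:i]):
  rot[0] = fgfg$
  rot[1] = gfg$f
  rot[2] = fg$fg
  rot[3] = g$fgf
  rot[4] = $fgfg
Sorted (with $ < everything):
  sorted[0] = $fgfg
  sorted[1] = fg$fg
  sorted[2] = fgfg$
  sorted[3] = g$fgf
  sorted[4] = gfg$f
sorted[4] = gfg$f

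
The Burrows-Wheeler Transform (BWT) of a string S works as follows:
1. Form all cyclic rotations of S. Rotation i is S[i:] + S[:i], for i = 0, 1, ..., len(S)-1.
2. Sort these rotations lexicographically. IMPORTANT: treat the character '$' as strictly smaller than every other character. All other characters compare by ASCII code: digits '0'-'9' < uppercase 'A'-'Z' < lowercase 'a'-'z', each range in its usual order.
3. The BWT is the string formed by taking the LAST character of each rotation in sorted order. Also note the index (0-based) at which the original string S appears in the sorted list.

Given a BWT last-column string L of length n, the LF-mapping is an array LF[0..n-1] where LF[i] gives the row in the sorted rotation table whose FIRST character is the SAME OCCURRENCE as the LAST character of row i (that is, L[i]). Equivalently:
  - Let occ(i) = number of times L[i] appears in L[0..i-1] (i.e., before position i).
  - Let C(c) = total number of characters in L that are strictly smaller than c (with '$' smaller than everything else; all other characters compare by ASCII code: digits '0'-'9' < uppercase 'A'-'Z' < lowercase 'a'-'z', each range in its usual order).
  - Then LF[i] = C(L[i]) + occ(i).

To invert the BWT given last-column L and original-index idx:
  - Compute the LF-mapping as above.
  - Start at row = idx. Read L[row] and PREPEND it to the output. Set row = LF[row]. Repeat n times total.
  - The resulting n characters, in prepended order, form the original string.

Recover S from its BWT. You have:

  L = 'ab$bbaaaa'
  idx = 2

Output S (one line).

Answer: aabababa$

Derivation:
LF mapping: 1 6 0 7 8 2 3 4 5
Walk LF starting at row 2, prepending L[row]:
  step 1: row=2, L[2]='$', prepend. Next row=LF[2]=0
  step 2: row=0, L[0]='a', prepend. Next row=LF[0]=1
  step 3: row=1, L[1]='b', prepend. Next row=LF[1]=6
  step 4: row=6, L[6]='a', prepend. Next row=LF[6]=3
  step 5: row=3, L[3]='b', prepend. Next row=LF[3]=7
  step 6: row=7, L[7]='a', prepend. Next row=LF[7]=4
  step 7: row=4, L[4]='b', prepend. Next row=LF[4]=8
  step 8: row=8, L[8]='a', prepend. Next row=LF[8]=5
  step 9: row=5, L[5]='a', prepend. Next row=LF[5]=2
Reversed output: aabababa$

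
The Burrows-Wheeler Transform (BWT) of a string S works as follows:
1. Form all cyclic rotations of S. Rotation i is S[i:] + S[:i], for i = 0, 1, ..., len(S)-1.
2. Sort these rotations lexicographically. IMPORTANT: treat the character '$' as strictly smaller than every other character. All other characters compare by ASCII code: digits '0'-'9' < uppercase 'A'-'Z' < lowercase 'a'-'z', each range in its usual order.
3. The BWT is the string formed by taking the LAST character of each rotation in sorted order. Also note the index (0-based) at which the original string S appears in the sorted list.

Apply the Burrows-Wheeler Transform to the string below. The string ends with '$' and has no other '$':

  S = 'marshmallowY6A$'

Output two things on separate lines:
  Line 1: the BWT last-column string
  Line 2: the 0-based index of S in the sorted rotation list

All 15 rotations (rotation i = S[i:]+S[:i]):
  rot[0] = marshmallowY6A$
  rot[1] = arshmallowY6A$m
  rot[2] = rshmallowY6A$ma
  rot[3] = shmallowY6A$mar
  rot[4] = hmallowY6A$mars
  rot[5] = mallowY6A$marsh
  rot[6] = allowY6A$marshm
  rot[7] = llowY6A$marshma
  rot[8] = lowY6A$marshmal
  rot[9] = owY6A$marshmall
  rot[10] = wY6A$marshmallo
  rot[11] = Y6A$marshmallow
  rot[12] = 6A$marshmallowY
  rot[13] = A$marshmallowY6
  rot[14] = $marshmallowY6A
Sorted (with $ < everything):
  sorted[0] = $marshmallowY6A  (last char: 'A')
  sorted[1] = 6A$marshmallowY  (last char: 'Y')
  sorted[2] = A$marshmallowY6  (last char: '6')
  sorted[3] = Y6A$marshmallow  (last char: 'w')
  sorted[4] = allowY6A$marshm  (last char: 'm')
  sorted[5] = arshmallowY6A$m  (last char: 'm')
  sorted[6] = hmallowY6A$mars  (last char: 's')
  sorted[7] = llowY6A$marshma  (last char: 'a')
  sorted[8] = lowY6A$marshmal  (last char: 'l')
  sorted[9] = mallowY6A$marsh  (last char: 'h')
  sorted[10] = marshmallowY6A$  (last char: '$')
  sorted[11] = owY6A$marshmall  (last char: 'l')
  sorted[12] = rshmallowY6A$ma  (last char: 'a')
  sorted[13] = shmallowY6A$mar  (last char: 'r')
  sorted[14] = wY6A$marshmallo  (last char: 'o')
Last column: AY6wmmsalh$laro
Original string S is at sorted index 10

Answer: AY6wmmsalh$laro
10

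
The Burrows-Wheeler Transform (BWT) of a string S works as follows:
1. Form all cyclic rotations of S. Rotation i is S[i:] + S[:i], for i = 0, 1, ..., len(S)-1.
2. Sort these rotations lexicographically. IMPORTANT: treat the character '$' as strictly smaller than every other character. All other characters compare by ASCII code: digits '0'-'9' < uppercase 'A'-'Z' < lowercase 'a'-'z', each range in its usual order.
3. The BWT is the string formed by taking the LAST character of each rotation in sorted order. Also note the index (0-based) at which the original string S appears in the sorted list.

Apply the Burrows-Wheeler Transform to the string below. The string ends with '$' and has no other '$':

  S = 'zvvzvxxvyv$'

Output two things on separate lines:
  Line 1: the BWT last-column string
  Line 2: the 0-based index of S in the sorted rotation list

All 11 rotations (rotation i = S[i:]+S[:i]):
  rot[0] = zvvzvxxvyv$
  rot[1] = vvzvxxvyv$z
  rot[2] = vzvxxvyv$zv
  rot[3] = zvxxvyv$zvv
  rot[4] = vxxvyv$zvvz
  rot[5] = xxvyv$zvvzv
  rot[6] = xvyv$zvvzvx
  rot[7] = vyv$zvvzvxx
  rot[8] = yv$zvvzvxxv
  rot[9] = v$zvvzvxxvy
  rot[10] = $zvvzvxxvyv
Sorted (with $ < everything):
  sorted[0] = $zvvzvxxvyv  (last char: 'v')
  sorted[1] = v$zvvzvxxvy  (last char: 'y')
  sorted[2] = vvzvxxvyv$z  (last char: 'z')
  sorted[3] = vxxvyv$zvvz  (last char: 'z')
  sorted[4] = vyv$zvvzvxx  (last char: 'x')
  sorted[5] = vzvxxvyv$zv  (last char: 'v')
  sorted[6] = xvyv$zvvzvx  (last char: 'x')
  sorted[7] = xxvyv$zvvzv  (last char: 'v')
  sorted[8] = yv$zvvzvxxv  (last char: 'v')
  sorted[9] = zvvzvxxvyv$  (last char: '$')
  sorted[10] = zvxxvyv$zvv  (last char: 'v')
Last column: vyzzxvxvv$v
Original string S is at sorted index 9

Answer: vyzzxvxvv$v
9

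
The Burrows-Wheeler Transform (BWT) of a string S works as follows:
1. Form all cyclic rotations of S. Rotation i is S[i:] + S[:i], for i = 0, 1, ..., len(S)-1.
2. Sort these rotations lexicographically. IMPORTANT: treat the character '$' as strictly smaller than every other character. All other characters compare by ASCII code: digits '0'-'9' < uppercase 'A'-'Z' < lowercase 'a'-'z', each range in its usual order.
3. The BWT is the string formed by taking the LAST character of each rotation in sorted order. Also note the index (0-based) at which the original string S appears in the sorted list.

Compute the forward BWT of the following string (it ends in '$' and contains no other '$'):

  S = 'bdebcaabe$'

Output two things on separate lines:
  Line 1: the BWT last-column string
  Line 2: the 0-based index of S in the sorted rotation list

Answer: ecae$abbbd
4

Derivation:
All 10 rotations (rotation i = S[i:]+S[:i]):
  rot[0] = bdebcaabe$
  rot[1] = debcaabe$b
  rot[2] = ebcaabe$bd
  rot[3] = bcaabe$bde
  rot[4] = caabe$bdeb
  rot[5] = aabe$bdebc
  rot[6] = abe$bdebca
  rot[7] = be$bdebcaa
  rot[8] = e$bdebcaab
  rot[9] = $bdebcaabe
Sorted (with $ < everything):
  sorted[0] = $bdebcaabe  (last char: 'e')
  sorted[1] = aabe$bdebc  (last char: 'c')
  sorted[2] = abe$bdebca  (last char: 'a')
  sorted[3] = bcaabe$bde  (last char: 'e')
  sorted[4] = bdebcaabe$  (last char: '$')
  sorted[5] = be$bdebcaa  (last char: 'a')
  sorted[6] = caabe$bdeb  (last char: 'b')
  sorted[7] = debcaabe$b  (last char: 'b')
  sorted[8] = e$bdebcaab  (last char: 'b')
  sorted[9] = ebcaabe$bd  (last char: 'd')
Last column: ecae$abbbd
Original string S is at sorted index 4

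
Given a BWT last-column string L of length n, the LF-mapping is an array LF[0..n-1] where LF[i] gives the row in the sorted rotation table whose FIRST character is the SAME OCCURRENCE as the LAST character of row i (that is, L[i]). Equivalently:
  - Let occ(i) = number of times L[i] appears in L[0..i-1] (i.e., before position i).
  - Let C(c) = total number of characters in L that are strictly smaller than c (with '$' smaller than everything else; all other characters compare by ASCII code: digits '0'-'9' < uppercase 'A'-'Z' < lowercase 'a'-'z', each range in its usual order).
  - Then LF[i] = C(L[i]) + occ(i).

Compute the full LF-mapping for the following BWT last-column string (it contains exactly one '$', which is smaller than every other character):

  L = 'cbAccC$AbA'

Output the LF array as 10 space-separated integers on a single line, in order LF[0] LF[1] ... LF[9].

Answer: 7 5 1 8 9 4 0 2 6 3

Derivation:
Char counts: '$':1, 'A':3, 'C':1, 'b':2, 'c':3
C (first-col start): C('$')=0, C('A')=1, C('C')=4, C('b')=5, C('c')=7
L[0]='c': occ=0, LF[0]=C('c')+0=7+0=7
L[1]='b': occ=0, LF[1]=C('b')+0=5+0=5
L[2]='A': occ=0, LF[2]=C('A')+0=1+0=1
L[3]='c': occ=1, LF[3]=C('c')+1=7+1=8
L[4]='c': occ=2, LF[4]=C('c')+2=7+2=9
L[5]='C': occ=0, LF[5]=C('C')+0=4+0=4
L[6]='$': occ=0, LF[6]=C('$')+0=0+0=0
L[7]='A': occ=1, LF[7]=C('A')+1=1+1=2
L[8]='b': occ=1, LF[8]=C('b')+1=5+1=6
L[9]='A': occ=2, LF[9]=C('A')+2=1+2=3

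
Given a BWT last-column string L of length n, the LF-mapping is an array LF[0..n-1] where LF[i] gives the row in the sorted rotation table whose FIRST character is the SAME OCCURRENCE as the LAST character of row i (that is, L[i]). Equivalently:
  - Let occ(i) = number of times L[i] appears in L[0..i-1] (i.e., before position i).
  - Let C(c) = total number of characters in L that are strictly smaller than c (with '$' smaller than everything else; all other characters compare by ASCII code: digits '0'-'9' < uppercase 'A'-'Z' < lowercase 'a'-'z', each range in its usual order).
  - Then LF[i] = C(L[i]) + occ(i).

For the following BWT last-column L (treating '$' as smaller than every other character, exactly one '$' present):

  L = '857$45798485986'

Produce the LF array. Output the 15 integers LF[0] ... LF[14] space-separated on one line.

Answer: 9 3 7 0 1 4 8 13 10 2 11 5 14 12 6

Derivation:
Char counts: '$':1, '4':2, '5':3, '6':1, '7':2, '8':4, '9':2
C (first-col start): C('$')=0, C('4')=1, C('5')=3, C('6')=6, C('7')=7, C('8')=9, C('9')=13
L[0]='8': occ=0, LF[0]=C('8')+0=9+0=9
L[1]='5': occ=0, LF[1]=C('5')+0=3+0=3
L[2]='7': occ=0, LF[2]=C('7')+0=7+0=7
L[3]='$': occ=0, LF[3]=C('$')+0=0+0=0
L[4]='4': occ=0, LF[4]=C('4')+0=1+0=1
L[5]='5': occ=1, LF[5]=C('5')+1=3+1=4
L[6]='7': occ=1, LF[6]=C('7')+1=7+1=8
L[7]='9': occ=0, LF[7]=C('9')+0=13+0=13
L[8]='8': occ=1, LF[8]=C('8')+1=9+1=10
L[9]='4': occ=1, LF[9]=C('4')+1=1+1=2
L[10]='8': occ=2, LF[10]=C('8')+2=9+2=11
L[11]='5': occ=2, LF[11]=C('5')+2=3+2=5
L[12]='9': occ=1, LF[12]=C('9')+1=13+1=14
L[13]='8': occ=3, LF[13]=C('8')+3=9+3=12
L[14]='6': occ=0, LF[14]=C('6')+0=6+0=6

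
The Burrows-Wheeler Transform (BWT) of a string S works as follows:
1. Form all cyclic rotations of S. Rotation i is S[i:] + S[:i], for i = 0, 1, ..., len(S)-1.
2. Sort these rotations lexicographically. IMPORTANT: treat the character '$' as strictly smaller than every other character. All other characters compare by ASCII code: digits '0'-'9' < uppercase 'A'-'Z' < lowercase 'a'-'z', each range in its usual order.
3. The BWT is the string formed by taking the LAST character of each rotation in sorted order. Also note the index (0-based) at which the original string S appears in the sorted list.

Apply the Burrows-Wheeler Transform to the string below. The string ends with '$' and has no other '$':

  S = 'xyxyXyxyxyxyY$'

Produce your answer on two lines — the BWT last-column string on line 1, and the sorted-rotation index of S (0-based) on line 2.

All 14 rotations (rotation i = S[i:]+S[:i]):
  rot[0] = xyxyXyxyxyxyY$
  rot[1] = yxyXyxyxyxyY$x
  rot[2] = xyXyxyxyxyY$xy
  rot[3] = yXyxyxyxyY$xyx
  rot[4] = XyxyxyxyY$xyxy
  rot[5] = yxyxyxyY$xyxyX
  rot[6] = xyxyxyY$xyxyXy
  rot[7] = yxyxyY$xyxyXyx
  rot[8] = xyxyY$xyxyXyxy
  rot[9] = yxyY$xyxyXyxyx
  rot[10] = xyY$xyxyXyxyxy
  rot[11] = yY$xyxyXyxyxyx
  rot[12] = Y$xyxyXyxyxyxy
  rot[13] = $xyxyXyxyxyxyY
Sorted (with $ < everything):
  sorted[0] = $xyxyXyxyxyxyY  (last char: 'Y')
  sorted[1] = XyxyxyxyY$xyxy  (last char: 'y')
  sorted[2] = Y$xyxyXyxyxyxy  (last char: 'y')
  sorted[3] = xyXyxyxyxyY$xy  (last char: 'y')
  sorted[4] = xyY$xyxyXyxyxy  (last char: 'y')
  sorted[5] = xyxyXyxyxyxyY$  (last char: '$')
  sorted[6] = xyxyY$xyxyXyxy  (last char: 'y')
  sorted[7] = xyxyxyY$xyxyXy  (last char: 'y')
  sorted[8] = yXyxyxyxyY$xyx  (last char: 'x')
  sorted[9] = yY$xyxyXyxyxyx  (last char: 'x')
  sorted[10] = yxyXyxyxyxyY$x  (last char: 'x')
  sorted[11] = yxyY$xyxyXyxyx  (last char: 'x')
  sorted[12] = yxyxyY$xyxyXyx  (last char: 'x')
  sorted[13] = yxyxyxyY$xyxyX  (last char: 'X')
Last column: Yyyyy$yyxxxxxX
Original string S is at sorted index 5

Answer: Yyyyy$yyxxxxxX
5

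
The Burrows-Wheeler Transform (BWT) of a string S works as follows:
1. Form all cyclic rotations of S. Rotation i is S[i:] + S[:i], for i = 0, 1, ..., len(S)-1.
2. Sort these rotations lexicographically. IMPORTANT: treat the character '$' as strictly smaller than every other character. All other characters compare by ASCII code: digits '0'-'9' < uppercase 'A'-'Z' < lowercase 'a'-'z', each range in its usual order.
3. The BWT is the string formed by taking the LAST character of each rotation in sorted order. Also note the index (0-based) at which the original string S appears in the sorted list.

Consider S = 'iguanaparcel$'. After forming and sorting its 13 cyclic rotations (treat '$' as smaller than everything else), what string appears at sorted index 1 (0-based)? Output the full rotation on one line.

All 13 rotations (rotation i = S[i:]+S[:i]):
  rot[0] = iguanaparcel$
  rot[1] = guanaparcel$i
  rot[2] = uanaparcel$ig
  rot[3] = anaparcel$igu
  rot[4] = naparcel$igua
  rot[5] = aparcel$iguan
  rot[6] = parcel$iguana
  rot[7] = arcel$iguanap
  rot[8] = rcel$iguanapa
  rot[9] = cel$iguanapar
  rot[10] = el$iguanaparc
  rot[11] = l$iguanaparce
  rot[12] = $iguanaparcel
Sorted (with $ < everything):
  sorted[0] = $iguanaparcel
  sorted[1] = anaparcel$igu
  sorted[2] = aparcel$iguan
  sorted[3] = arcel$iguanap
  sorted[4] = cel$iguanapar
  sorted[5] = el$iguanaparc
  sorted[6] = guanaparcel$i
  sorted[7] = iguanaparcel$
  sorted[8] = l$iguanaparce
  sorted[9] = naparcel$igua
  sorted[10] = parcel$iguana
  sorted[11] = rcel$iguanapa
  sorted[12] = uanaparcel$ig
sorted[1] = anaparcel$igu

Answer: anaparcel$igu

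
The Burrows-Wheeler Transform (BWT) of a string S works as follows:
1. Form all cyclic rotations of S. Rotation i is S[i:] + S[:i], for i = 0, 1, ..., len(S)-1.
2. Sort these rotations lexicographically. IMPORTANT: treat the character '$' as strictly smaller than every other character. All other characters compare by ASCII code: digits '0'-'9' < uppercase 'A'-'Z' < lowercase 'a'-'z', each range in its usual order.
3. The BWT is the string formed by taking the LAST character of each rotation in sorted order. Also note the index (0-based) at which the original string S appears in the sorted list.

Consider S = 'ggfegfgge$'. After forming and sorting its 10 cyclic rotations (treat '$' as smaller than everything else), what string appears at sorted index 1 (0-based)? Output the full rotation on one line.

Answer: e$ggfegfgg

Derivation:
All 10 rotations (rotation i = S[i:]+S[:i]):
  rot[0] = ggfegfgge$
  rot[1] = gfegfgge$g
  rot[2] = fegfgge$gg
  rot[3] = egfgge$ggf
  rot[4] = gfgge$ggfe
  rot[5] = fgge$ggfeg
  rot[6] = gge$ggfegf
  rot[7] = ge$ggfegfg
  rot[8] = e$ggfegfgg
  rot[9] = $ggfegfgge
Sorted (with $ < everything):
  sorted[0] = $ggfegfgge
  sorted[1] = e$ggfegfgg
  sorted[2] = egfgge$ggf
  sorted[3] = fegfgge$gg
  sorted[4] = fgge$ggfeg
  sorted[5] = ge$ggfegfg
  sorted[6] = gfegfgge$g
  sorted[7] = gfgge$ggfe
  sorted[8] = gge$ggfegf
  sorted[9] = ggfegfgge$
sorted[1] = e$ggfegfgg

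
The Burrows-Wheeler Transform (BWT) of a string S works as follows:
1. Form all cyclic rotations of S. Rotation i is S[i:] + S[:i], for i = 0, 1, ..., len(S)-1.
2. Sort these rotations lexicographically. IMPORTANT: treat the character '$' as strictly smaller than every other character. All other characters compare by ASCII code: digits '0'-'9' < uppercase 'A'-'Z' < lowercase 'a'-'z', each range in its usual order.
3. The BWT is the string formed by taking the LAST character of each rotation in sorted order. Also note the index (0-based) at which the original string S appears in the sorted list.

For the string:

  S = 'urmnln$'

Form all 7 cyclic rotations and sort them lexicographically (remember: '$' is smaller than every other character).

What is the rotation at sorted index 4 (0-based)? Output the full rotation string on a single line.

Answer: nln$urm

Derivation:
All 7 rotations (rotation i = S[i:]+S[:i]):
  rot[0] = urmnln$
  rot[1] = rmnln$u
  rot[2] = mnln$ur
  rot[3] = nln$urm
  rot[4] = ln$urmn
  rot[5] = n$urmnl
  rot[6] = $urmnln
Sorted (with $ < everything):
  sorted[0] = $urmnln
  sorted[1] = ln$urmn
  sorted[2] = mnln$ur
  sorted[3] = n$urmnl
  sorted[4] = nln$urm
  sorted[5] = rmnln$u
  sorted[6] = urmnln$
sorted[4] = nln$urm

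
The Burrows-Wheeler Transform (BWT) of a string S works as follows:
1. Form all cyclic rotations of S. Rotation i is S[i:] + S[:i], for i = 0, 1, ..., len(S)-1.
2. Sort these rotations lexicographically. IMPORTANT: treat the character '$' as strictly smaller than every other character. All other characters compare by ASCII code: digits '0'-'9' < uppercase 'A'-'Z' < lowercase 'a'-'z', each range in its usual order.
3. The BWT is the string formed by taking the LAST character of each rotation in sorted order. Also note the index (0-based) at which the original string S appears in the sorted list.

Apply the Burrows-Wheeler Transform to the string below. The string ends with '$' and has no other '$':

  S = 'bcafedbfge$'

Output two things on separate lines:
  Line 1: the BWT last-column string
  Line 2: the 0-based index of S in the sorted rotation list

Answer: ec$dbegfabf
2

Derivation:
All 11 rotations (rotation i = S[i:]+S[:i]):
  rot[0] = bcafedbfge$
  rot[1] = cafedbfge$b
  rot[2] = afedbfge$bc
  rot[3] = fedbfge$bca
  rot[4] = edbfge$bcaf
  rot[5] = dbfge$bcafe
  rot[6] = bfge$bcafed
  rot[7] = fge$bcafedb
  rot[8] = ge$bcafedbf
  rot[9] = e$bcafedbfg
  rot[10] = $bcafedbfge
Sorted (with $ < everything):
  sorted[0] = $bcafedbfge  (last char: 'e')
  sorted[1] = afedbfge$bc  (last char: 'c')
  sorted[2] = bcafedbfge$  (last char: '$')
  sorted[3] = bfge$bcafed  (last char: 'd')
  sorted[4] = cafedbfge$b  (last char: 'b')
  sorted[5] = dbfge$bcafe  (last char: 'e')
  sorted[6] = e$bcafedbfg  (last char: 'g')
  sorted[7] = edbfge$bcaf  (last char: 'f')
  sorted[8] = fedbfge$bca  (last char: 'a')
  sorted[9] = fge$bcafedb  (last char: 'b')
  sorted[10] = ge$bcafedbf  (last char: 'f')
Last column: ec$dbegfabf
Original string S is at sorted index 2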